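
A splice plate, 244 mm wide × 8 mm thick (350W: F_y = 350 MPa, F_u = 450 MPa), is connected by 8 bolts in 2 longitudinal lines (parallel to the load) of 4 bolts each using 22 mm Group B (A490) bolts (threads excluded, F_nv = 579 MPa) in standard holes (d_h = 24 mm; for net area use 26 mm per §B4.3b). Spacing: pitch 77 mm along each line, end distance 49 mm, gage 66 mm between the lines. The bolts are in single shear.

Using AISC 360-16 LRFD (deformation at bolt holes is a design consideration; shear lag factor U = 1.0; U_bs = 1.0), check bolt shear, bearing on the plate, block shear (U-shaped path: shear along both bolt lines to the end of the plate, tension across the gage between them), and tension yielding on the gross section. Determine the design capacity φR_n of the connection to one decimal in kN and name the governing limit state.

614.9 kN (gross-section yield governs)

Bolt shear: A_b = π(22)²/4 = 380.13 mm². φR_n = 0.75 × 579 × 380.13 × 8 × 1 = 1320.6 kN.
Bearing (8 mm plate, F_u = 450 MPa): end bolts L_c = 49 − 24/2 = 37, R_n = min(1.2×37×8×450, 2.4×22×8×450) = 159.84 kN/bolt; interior L_c = 77 − 24 = 53, R_n = 190.08 kN/bolt. φR_n = 0.75 × (2×159.84 + 6×190.08) = 1095.1 kN.
Block shear: shear path 2×[49+3×77] = 2×280 mm, A_gv = 4480, A_nv = 2×(280 − 3.5×26)×8 = 3024 mm²; tension across gage: (66 − 1×26)×8 = 320 mm². R_n = min(0.6×450×3024, 0.6×350×4480) + 1.0×450×320 = min(816.48, 940.8) + 144 = 960.48 kN. φR_n = 0.75 × 960.48 = 720.4 kN.
Tension yield (gross): A_g = 244×8 = 1952 mm². φR_n = 0.90 × 350 × 1952 = 614.9 kN.
Governing: min(1320.6, 1095.1, 720.4, 614.9) = 614.9 kN → gross-section yield.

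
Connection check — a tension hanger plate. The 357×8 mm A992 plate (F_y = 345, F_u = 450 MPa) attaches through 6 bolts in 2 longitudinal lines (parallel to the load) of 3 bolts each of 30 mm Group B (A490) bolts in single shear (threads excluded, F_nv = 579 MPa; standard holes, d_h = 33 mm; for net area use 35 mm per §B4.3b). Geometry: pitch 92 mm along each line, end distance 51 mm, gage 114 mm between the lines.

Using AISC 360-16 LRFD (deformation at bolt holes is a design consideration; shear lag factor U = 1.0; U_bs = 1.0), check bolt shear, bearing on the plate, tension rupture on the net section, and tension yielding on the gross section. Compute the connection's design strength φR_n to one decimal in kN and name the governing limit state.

Bolt shear: A_b = π(30)²/4 = 706.86 mm². φR_n = 0.75 × 579 × 706.86 × 6 × 1 = 1841.7 kN.
Bearing (8 mm plate, F_u = 450 MPa): end bolts L_c = 51 − 33/2 = 34.5, R_n = min(1.2×34.5×8×450, 2.4×30×8×450) = 149.04 kN/bolt; interior L_c = 92 − 33 = 59, R_n = 254.88 kN/bolt. φR_n = 0.75 × (2×149.04 + 4×254.88) = 988.2 kN.
Tension rupture (net): A_n = (357 − 2×35)×8 = 2296 mm² (U = 1.0, A_e = A_n). φR_n = 0.75 × 450 × 2296 = 774.9 kN.
Tension yield (gross): A_g = 357×8 = 2856 mm². φR_n = 0.90 × 345 × 2856 = 886.8 kN.
Governing: min(1841.7, 988.2, 774.9, 886.8) = 774.9 kN → net-section rupture.

774.9 kN (net-section rupture governs)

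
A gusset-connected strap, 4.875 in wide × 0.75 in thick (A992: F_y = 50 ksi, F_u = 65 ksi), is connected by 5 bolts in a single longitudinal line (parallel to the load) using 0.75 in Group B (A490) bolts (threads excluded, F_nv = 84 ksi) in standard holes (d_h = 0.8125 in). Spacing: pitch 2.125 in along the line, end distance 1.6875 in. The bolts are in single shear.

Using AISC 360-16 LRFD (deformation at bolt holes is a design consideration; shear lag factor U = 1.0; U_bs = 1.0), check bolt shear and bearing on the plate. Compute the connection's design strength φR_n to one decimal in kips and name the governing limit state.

139.2 kips (bolt shear governs)

Bolt shear: A_b = π(0.75)²/4 = 0.44179 in². φR_n = 0.75 × 84 × 0.44179 × 5 × 1 = 139.2 kips.
Bearing (0.75 in plate, F_u = 65 ksi): end bolts L_c = 1.6875 − 0.8125/2 = 1.28125, R_n = min(1.2×1.28125×0.75×65, 2.4×0.75×0.75×65) = 74.953 kips/bolt; interior L_c = 2.125 − 0.8125 = 1.3125, R_n = 76.781 kips/bolt. φR_n = 0.75 × (1×74.953 + 4×76.781) = 286.6 kips.
Governing: min(139.2, 286.6) = 139.2 kips → bolt shear.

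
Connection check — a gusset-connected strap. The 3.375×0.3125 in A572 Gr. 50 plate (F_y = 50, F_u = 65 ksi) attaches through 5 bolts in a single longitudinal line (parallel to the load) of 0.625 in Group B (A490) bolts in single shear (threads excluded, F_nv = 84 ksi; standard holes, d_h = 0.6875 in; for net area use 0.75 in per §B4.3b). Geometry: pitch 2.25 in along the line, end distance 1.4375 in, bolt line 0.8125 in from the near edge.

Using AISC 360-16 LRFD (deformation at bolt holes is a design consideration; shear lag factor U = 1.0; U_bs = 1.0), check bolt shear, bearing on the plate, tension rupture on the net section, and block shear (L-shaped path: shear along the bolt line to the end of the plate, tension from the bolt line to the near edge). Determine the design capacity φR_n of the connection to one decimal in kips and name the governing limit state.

40.0 kips (net-section rupture governs)

Bolt shear: A_b = π(0.625)²/4 = 0.3068 in². φR_n = 0.75 × 84 × 0.3068 × 5 × 1 = 96.6 kips.
Bearing (0.3125 in plate, F_u = 65 ksi): end bolts L_c = 1.4375 − 0.6875/2 = 1.09375, R_n = min(1.2×1.09375×0.3125×65, 2.4×0.625×0.3125×65) = 26.66 kips/bolt; interior L_c = 2.25 − 0.6875 = 1.5625, R_n = 30.469 kips/bolt. φR_n = 0.75 × (1×26.66 + 4×30.469) = 111.4 kips.
Tension rupture (net): A_n = (3.375 − 1×0.75)×0.3125 = 0.82031 in² (U = 1.0, A_e = A_n). φR_n = 0.75 × 65 × 0.82031 = 40.0 kips.
Block shear: shear path 1×[1.4375+4×2.25] = 1×10.4375 in, A_gv = 3.2617, A_nv = 1×(10.4375 − 4.5×0.75)×0.3125 = 2.207 in²; tension to near edge: (0.8125 − 0.5×0.75)×0.3125 = 0.13672 in². R_n = min(0.6×65×2.207, 0.6×50×3.2617) + 1.0×65×0.13672 = min(86.073, 97.851) + 8.8868 = 94.96 kips. φR_n = 0.75 × 94.96 = 71.2 kips.
Governing: min(96.6, 111.4, 40.0, 71.2) = 40.0 kips → net-section rupture.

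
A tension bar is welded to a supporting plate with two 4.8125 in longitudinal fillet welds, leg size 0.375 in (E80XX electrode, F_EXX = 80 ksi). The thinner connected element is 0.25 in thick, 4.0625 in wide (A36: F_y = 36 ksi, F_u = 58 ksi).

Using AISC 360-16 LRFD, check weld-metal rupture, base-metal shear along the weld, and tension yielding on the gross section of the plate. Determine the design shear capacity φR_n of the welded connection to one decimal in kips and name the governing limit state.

Weld metal: throat = 0.707×0.375 = 0.26513 in, L = 2×4.8125 = 9.625 in. φR_n = 0.75 × 0.6 × 80 × 0.26513 × 9.625 = 91.9 kips.
Base metal shear (0.25 in plate): yield φR_n = 1.0×0.6×36×0.25×9.625 = 52.0 kips; rupture φR_n = 0.75×0.6×58×0.25×9.625 = 62.8 kips; take 52.0 kips (yield).
Tension yield (gross): A_g = 4.0625×0.25 = 1.0156 in². φR_n = 0.90 × 36 × 1.0156 = 32.9 kips.
Governing: min(91.9, 52.0, 32.9) = 32.9 kips → gross-section yield.

32.9 kips (gross-section yield governs)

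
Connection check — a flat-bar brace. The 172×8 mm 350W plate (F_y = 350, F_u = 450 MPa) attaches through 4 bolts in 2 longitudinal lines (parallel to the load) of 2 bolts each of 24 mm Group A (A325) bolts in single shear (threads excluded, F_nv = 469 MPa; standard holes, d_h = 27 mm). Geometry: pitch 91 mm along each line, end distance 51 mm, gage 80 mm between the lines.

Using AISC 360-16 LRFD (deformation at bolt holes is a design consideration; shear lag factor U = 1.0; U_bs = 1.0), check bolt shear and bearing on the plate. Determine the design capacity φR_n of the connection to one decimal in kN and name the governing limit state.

554.0 kN (bearing governs)

Bolt shear: A_b = π(24)²/4 = 452.39 mm². φR_n = 0.75 × 469 × 452.39 × 4 × 1 = 636.5 kN.
Bearing (8 mm plate, F_u = 450 MPa): end bolts L_c = 51 − 27/2 = 37.5, R_n = min(1.2×37.5×8×450, 2.4×24×8×450) = 162 kN/bolt; interior L_c = 91 − 27 = 64, R_n = 207.36 kN/bolt. φR_n = 0.75 × (2×162 + 2×207.36) = 554.0 kN.
Governing: min(636.5, 554.0) = 554.0 kN → bearing.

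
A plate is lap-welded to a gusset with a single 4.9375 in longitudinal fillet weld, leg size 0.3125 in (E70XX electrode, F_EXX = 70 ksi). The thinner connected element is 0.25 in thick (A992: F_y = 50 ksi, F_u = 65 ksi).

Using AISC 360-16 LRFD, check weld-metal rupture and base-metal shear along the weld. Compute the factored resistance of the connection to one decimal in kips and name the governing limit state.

34.4 kips (weld metal governs)

Weld metal: throat = 0.707×0.3125 = 0.22094 in, L = 4.9375 in. φR_n = 0.75 × 0.6 × 70 × 0.22094 × 4.9375 = 34.4 kips.
Base metal shear (0.25 in plate): yield φR_n = 1.0×0.6×50×0.25×4.9375 = 37.0 kips; rupture φR_n = 0.75×0.6×65×0.25×4.9375 = 36.1 kips; take 36.1 kips (rupture).
Governing: min(34.4, 36.1) = 34.4 kips → weld metal.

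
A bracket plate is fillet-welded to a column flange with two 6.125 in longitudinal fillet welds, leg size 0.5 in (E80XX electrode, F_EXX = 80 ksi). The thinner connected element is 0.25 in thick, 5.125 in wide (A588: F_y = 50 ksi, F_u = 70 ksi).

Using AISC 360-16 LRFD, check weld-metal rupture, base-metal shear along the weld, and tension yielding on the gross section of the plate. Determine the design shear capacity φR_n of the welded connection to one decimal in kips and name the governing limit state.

Weld metal: throat = 0.707×0.5 = 0.3535 in, L = 2×6.125 = 12.25 in. φR_n = 0.75 × 0.6 × 80 × 0.3535 × 12.25 = 155.9 kips.
Base metal shear (0.25 in plate): yield φR_n = 1.0×0.6×50×0.25×12.25 = 91.9 kips; rupture φR_n = 0.75×0.6×70×0.25×12.25 = 96.5 kips; take 91.9 kips (yield).
Tension yield (gross): A_g = 5.125×0.25 = 1.2813 in². φR_n = 0.90 × 50 × 1.2813 = 57.7 kips.
Governing: min(155.9, 91.9, 57.7) = 57.7 kips → gross-section yield.

57.7 kips (gross-section yield governs)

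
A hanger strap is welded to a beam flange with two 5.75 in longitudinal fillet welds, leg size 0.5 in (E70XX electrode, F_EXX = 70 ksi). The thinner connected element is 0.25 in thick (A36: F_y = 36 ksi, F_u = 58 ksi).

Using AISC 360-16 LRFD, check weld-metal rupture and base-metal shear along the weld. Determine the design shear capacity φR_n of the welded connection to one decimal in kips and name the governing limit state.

62.1 kips (base-metal shear governs)

Weld metal: throat = 0.707×0.5 = 0.3535 in, L = 2×5.75 = 11.5 in. φR_n = 0.75 × 0.6 × 70 × 0.3535 × 11.5 = 128.1 kips.
Base metal shear (0.25 in plate): yield φR_n = 1.0×0.6×36×0.25×11.5 = 62.1 kips; rupture φR_n = 0.75×0.6×58×0.25×11.5 = 75.0 kips; take 62.1 kips (yield).
Governing: min(128.1, 62.1) = 62.1 kips → base-metal shear.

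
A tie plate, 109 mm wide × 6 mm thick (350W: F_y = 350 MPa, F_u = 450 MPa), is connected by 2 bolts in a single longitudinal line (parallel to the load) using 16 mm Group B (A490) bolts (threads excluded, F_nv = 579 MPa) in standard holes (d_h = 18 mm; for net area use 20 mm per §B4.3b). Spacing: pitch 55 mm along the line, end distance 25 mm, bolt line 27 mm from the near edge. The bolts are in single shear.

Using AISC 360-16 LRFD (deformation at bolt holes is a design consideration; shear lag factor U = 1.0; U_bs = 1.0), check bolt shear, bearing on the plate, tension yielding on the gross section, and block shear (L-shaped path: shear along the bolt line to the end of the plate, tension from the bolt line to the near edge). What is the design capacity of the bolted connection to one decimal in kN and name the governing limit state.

95.2 kN (block shear governs)

Bolt shear: A_b = π(16)²/4 = 201.06 mm². φR_n = 0.75 × 579 × 201.06 × 2 × 1 = 174.6 kN.
Bearing (6 mm plate, F_u = 450 MPa): end bolts L_c = 25 − 18/2 = 16, R_n = min(1.2×16×6×450, 2.4×16×6×450) = 51.84 kN/bolt; interior L_c = 55 − 18 = 37, R_n = 103.68 kN/bolt. φR_n = 0.75 × (1×51.84 + 1×103.68) = 116.6 kN.
Tension yield (gross): A_g = 109×6 = 654 mm². φR_n = 0.90 × 350 × 654 = 206.0 kN.
Block shear: shear path 1×[25+1×55] = 1×80 mm, A_gv = 480, A_nv = 1×(80 − 1.5×20)×6 = 300 mm²; tension to near edge: (27 − 0.5×20)×6 = 102 mm². R_n = min(0.6×450×300, 0.6×350×480) + 1.0×450×102 = min(81, 100.8) + 45.9 = 126.9 kN. φR_n = 0.75 × 126.9 = 95.2 kN.
Governing: min(174.6, 116.6, 206.0, 95.2) = 95.2 kN → block shear.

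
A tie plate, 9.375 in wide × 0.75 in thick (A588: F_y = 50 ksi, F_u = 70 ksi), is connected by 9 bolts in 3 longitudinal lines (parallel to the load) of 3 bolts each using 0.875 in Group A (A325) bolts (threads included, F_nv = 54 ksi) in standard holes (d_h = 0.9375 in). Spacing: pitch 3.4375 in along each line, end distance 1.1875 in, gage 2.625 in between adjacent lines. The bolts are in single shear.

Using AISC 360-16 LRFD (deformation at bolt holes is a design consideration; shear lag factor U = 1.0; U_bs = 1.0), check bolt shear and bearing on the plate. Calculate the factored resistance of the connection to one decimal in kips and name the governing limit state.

219.2 kips (bolt shear governs)

Bolt shear: A_b = π(0.875)²/4 = 0.60132 in². φR_n = 0.75 × 54 × 0.60132 × 9 × 1 = 219.2 kips.
Bearing (0.75 in plate, F_u = 70 ksi): end bolts L_c = 1.1875 − 0.9375/2 = 0.71875, R_n = min(1.2×0.71875×0.75×70, 2.4×0.875×0.75×70) = 45.281 kips/bolt; interior L_c = 3.4375 − 0.9375 = 2.5, R_n = 110.25 kips/bolt. φR_n = 0.75 × (3×45.281 + 6×110.25) = 598.0 kips.
Governing: min(219.2, 598.0) = 219.2 kips → bolt shear.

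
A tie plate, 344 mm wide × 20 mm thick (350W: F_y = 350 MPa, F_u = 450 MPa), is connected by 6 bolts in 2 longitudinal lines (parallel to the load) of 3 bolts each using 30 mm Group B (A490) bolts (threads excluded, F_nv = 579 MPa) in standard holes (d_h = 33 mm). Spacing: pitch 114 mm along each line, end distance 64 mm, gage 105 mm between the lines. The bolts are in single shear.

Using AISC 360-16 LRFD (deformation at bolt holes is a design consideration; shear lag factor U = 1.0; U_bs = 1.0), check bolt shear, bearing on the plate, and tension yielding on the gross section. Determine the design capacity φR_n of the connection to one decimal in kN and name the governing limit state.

Bolt shear: A_b = π(30)²/4 = 706.86 mm². φR_n = 0.75 × 579 × 706.86 × 6 × 1 = 1841.7 kN.
Bearing (20 mm plate, F_u = 450 MPa): end bolts L_c = 64 − 33/2 = 47.5, R_n = min(1.2×47.5×20×450, 2.4×30×20×450) = 513 kN/bolt; interior L_c = 114 − 33 = 81, R_n = 648 kN/bolt. φR_n = 0.75 × (2×513 + 4×648) = 2713.5 kN.
Tension yield (gross): A_g = 344×20 = 6880 mm². φR_n = 0.90 × 350 × 6880 = 2167.2 kN.
Governing: min(1841.7, 2713.5, 2167.2) = 1841.7 kN → bolt shear.

1841.7 kN (bolt shear governs)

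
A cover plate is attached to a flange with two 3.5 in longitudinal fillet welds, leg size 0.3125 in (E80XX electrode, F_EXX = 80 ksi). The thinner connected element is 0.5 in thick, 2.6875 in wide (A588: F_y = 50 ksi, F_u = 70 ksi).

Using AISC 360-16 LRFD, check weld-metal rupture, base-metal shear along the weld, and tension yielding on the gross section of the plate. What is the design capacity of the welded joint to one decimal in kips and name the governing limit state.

Weld metal: throat = 0.707×0.3125 = 0.22094 in, L = 2×3.5 = 7 in. φR_n = 0.75 × 0.6 × 80 × 0.22094 × 7 = 55.7 kips.
Base metal shear (0.5 in plate): yield φR_n = 1.0×0.6×50×0.5×7 = 105.0 kips; rupture φR_n = 0.75×0.6×70×0.5×7 = 110.3 kips; take 105.0 kips (yield).
Tension yield (gross): A_g = 2.6875×0.5 = 1.3438 in². φR_n = 0.90 × 50 × 1.3438 = 60.5 kips.
Governing: min(55.7, 105.0, 60.5) = 55.7 kips → weld metal.

55.7 kips (weld metal governs)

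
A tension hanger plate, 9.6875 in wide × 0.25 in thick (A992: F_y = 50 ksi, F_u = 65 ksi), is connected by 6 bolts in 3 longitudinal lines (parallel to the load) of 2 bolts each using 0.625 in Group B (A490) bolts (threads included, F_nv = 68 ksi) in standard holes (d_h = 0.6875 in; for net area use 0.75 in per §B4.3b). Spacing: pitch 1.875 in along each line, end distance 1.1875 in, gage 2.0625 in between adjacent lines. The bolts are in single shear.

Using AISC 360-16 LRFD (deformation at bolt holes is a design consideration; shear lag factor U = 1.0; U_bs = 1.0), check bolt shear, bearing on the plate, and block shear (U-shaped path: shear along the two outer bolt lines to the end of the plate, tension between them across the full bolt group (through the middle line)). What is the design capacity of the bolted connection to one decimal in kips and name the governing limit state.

Bolt shear: A_b = π(0.625)²/4 = 0.3068 in². φR_n = 0.75 × 68 × 0.3068 × 6 × 1 = 93.9 kips.
Bearing (0.25 in plate, F_u = 65 ksi): end bolts L_c = 1.1875 − 0.6875/2 = 0.84375, R_n = min(1.2×0.84375×0.25×65, 2.4×0.625×0.25×65) = 16.453 kips/bolt; interior L_c = 1.875 − 0.6875 = 1.1875, R_n = 23.156 kips/bolt. φR_n = 0.75 × (3×16.453 + 3×23.156) = 89.1 kips.
Block shear: shear path 2×[1.1875+1×1.875] = 2×3.0625 in, A_gv = 1.5313, A_nv = 2×(3.0625 − 1.5×0.75)×0.25 = 0.96875 in²; tension across gage: (4.125 − 2×0.75)×0.25 = 0.65625 in². R_n = min(0.6×65×0.96875, 0.6×50×1.5313) + 1.0×65×0.65625 = min(37.781, 45.939) + 42.656 = 80.437 kips. φR_n = 0.75 × 80.437 = 60.3 kips.
Governing: min(93.9, 89.1, 60.3) = 60.3 kips → block shear.

60.3 kips (block shear governs)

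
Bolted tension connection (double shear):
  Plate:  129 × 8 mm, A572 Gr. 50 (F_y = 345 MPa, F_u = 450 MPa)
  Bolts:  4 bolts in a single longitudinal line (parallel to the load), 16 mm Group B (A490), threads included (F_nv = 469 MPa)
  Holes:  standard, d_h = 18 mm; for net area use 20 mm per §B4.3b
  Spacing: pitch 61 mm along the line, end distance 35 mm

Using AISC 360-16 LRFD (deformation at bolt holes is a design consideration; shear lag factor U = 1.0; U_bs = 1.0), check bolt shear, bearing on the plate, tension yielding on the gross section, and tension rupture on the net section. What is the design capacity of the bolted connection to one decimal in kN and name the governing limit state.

Bolt shear: A_b = π(16)²/4 = 201.06 mm². φR_n = 0.75 × 469 × 201.06 × 4 × 2 = 565.8 kN.
Bearing (8 mm plate, F_u = 450 MPa): end bolts L_c = 35 − 18/2 = 26, R_n = min(1.2×26×8×450, 2.4×16×8×450) = 112.32 kN/bolt; interior L_c = 61 − 18 = 43, R_n = 138.24 kN/bolt. φR_n = 0.75 × (1×112.32 + 3×138.24) = 395.3 kN.
Tension yield (gross): A_g = 129×8 = 1032 mm². φR_n = 0.90 × 345 × 1032 = 320.4 kN.
Tension rupture (net): A_n = (129 − 1×20)×8 = 872 mm² (U = 1.0, A_e = A_n). φR_n = 0.75 × 450 × 872 = 294.3 kN.
Governing: min(565.8, 395.3, 320.4, 294.3) = 294.3 kN → net-section rupture.

294.3 kN (net-section rupture governs)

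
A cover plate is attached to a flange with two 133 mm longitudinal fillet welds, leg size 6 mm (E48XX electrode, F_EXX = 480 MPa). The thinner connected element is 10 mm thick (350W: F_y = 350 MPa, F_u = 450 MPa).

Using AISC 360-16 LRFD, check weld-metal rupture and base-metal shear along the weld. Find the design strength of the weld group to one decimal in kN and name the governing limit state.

Weld metal: throat = 0.707×6 = 4.242 mm, L = 2×133 = 266 mm. φR_n = 0.75 × 0.6 × 480 × 4.242 × 266 = 243.7 kN.
Base metal shear (10 mm plate): yield φR_n = 1.0×0.6×350×10×266 = 558.6 kN; rupture φR_n = 0.75×0.6×450×10×266 = 538.7 kN; take 538.7 kN (rupture).
Governing: min(243.7, 538.7) = 243.7 kN → weld metal.

243.7 kN (weld metal governs)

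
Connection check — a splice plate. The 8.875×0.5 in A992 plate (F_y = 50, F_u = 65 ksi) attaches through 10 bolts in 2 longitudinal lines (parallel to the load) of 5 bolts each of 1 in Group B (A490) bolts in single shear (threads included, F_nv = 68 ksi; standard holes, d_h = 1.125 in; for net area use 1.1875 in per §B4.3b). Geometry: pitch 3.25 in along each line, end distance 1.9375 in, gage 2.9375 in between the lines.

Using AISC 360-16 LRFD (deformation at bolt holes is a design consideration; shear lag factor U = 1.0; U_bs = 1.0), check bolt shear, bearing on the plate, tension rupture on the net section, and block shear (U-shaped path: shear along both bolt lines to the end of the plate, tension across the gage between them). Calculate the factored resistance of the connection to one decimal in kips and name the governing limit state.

Bolt shear: A_b = π(1)²/4 = 0.7854 in². φR_n = 0.75 × 68 × 0.7854 × 10 × 1 = 400.6 kips.
Bearing (0.5 in plate, F_u = 65 ksi): end bolts L_c = 1.9375 − 1.125/2 = 1.375, R_n = min(1.2×1.375×0.5×65, 2.4×1×0.5×65) = 53.625 kips/bolt; interior L_c = 3.25 − 1.125 = 2.125, R_n = 78 kips/bolt. φR_n = 0.75 × (2×53.625 + 8×78) = 548.4 kips.
Tension rupture (net): A_n = (8.875 − 2×1.1875)×0.5 = 3.25 in² (U = 1.0, A_e = A_n). φR_n = 0.75 × 65 × 3.25 = 158.4 kips.
Block shear: shear path 2×[1.9375+4×3.25] = 2×14.9375 in, A_gv = 14.938, A_nv = 2×(14.9375 − 4.5×1.1875)×0.5 = 9.5938 in²; tension across gage: (2.9375 − 1×1.1875)×0.5 = 0.875 in². R_n = min(0.6×65×9.5938, 0.6×50×14.938) + 1.0×65×0.875 = min(374.16, 448.14) + 56.875 = 431.04 kips. φR_n = 0.75 × 431.04 = 323.3 kips.
Governing: min(400.6, 548.4, 158.4, 323.3) = 158.4 kips → net-section rupture.

158.4 kips (net-section rupture governs)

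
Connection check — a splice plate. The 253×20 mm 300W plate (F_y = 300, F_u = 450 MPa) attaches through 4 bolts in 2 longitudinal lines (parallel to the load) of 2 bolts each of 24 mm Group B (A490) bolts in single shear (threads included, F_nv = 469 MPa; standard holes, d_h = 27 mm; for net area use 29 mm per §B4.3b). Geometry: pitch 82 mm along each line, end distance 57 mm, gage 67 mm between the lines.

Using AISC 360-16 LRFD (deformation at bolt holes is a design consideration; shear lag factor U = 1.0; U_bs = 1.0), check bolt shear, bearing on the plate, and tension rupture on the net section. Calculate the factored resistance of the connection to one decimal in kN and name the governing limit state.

Bolt shear: A_b = π(24)²/4 = 452.39 mm². φR_n = 0.75 × 469 × 452.39 × 4 × 1 = 636.5 kN.
Bearing (20 mm plate, F_u = 450 MPa): end bolts L_c = 57 − 27/2 = 43.5, R_n = min(1.2×43.5×20×450, 2.4×24×20×450) = 469.8 kN/bolt; interior L_c = 82 − 27 = 55, R_n = 518.4 kN/bolt. φR_n = 0.75 × (2×469.8 + 2×518.4) = 1482.3 kN.
Tension rupture (net): A_n = (253 − 2×29)×20 = 3900 mm² (U = 1.0, A_e = A_n). φR_n = 0.75 × 450 × 3900 = 1316.3 kN.
Governing: min(636.5, 1482.3, 1316.3) = 636.5 kN → bolt shear.

636.5 kN (bolt shear governs)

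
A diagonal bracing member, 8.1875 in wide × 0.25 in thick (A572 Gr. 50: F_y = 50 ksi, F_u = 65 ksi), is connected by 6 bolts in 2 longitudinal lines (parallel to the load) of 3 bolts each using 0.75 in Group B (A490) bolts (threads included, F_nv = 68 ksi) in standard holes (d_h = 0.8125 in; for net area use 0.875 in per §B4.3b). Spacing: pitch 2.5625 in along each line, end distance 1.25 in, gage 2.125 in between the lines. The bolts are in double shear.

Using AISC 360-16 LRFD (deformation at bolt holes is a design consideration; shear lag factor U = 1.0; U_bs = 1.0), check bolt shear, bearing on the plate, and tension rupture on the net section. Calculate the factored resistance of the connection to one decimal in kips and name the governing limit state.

78.5 kips (net-section rupture governs)

Bolt shear: A_b = π(0.75)²/4 = 0.44179 in². φR_n = 0.75 × 68 × 0.44179 × 6 × 2 = 270.4 kips.
Bearing (0.25 in plate, F_u = 65 ksi): end bolts L_c = 1.25 − 0.8125/2 = 0.84375, R_n = min(1.2×0.84375×0.25×65, 2.4×0.75×0.25×65) = 16.453 kips/bolt; interior L_c = 2.5625 − 0.8125 = 1.75, R_n = 29.25 kips/bolt. φR_n = 0.75 × (2×16.453 + 4×29.25) = 112.4 kips.
Tension rupture (net): A_n = (8.1875 − 2×0.875)×0.25 = 1.6094 in² (U = 1.0, A_e = A_n). φR_n = 0.75 × 65 × 1.6094 = 78.5 kips.
Governing: min(270.4, 112.4, 78.5) = 78.5 kips → net-section rupture.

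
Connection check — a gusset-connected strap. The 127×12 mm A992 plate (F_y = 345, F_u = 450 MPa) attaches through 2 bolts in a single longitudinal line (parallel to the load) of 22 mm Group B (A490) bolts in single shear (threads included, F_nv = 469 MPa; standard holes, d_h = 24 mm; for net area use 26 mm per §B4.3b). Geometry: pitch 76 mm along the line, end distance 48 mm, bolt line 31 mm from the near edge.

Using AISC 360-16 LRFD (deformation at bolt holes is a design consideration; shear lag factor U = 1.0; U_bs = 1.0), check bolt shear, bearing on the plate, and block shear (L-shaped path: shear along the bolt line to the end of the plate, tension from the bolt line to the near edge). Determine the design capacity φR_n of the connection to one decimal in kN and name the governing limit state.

Bolt shear: A_b = π(22)²/4 = 380.13 mm². φR_n = 0.75 × 469 × 380.13 × 2 × 1 = 267.4 kN.
Bearing (12 mm plate, F_u = 450 MPa): end bolts L_c = 48 − 24/2 = 36, R_n = min(1.2×36×12×450, 2.4×22×12×450) = 233.28 kN/bolt; interior L_c = 76 − 24 = 52, R_n = 285.12 kN/bolt. φR_n = 0.75 × (1×233.28 + 1×285.12) = 388.8 kN.
Block shear: shear path 1×[48+1×76] = 1×124 mm, A_gv = 1488, A_nv = 1×(124 − 1.5×26)×12 = 1020 mm²; tension to near edge: (31 − 0.5×26)×12 = 216 mm². R_n = min(0.6×450×1020, 0.6×345×1488) + 1.0×450×216 = min(275.4, 308.02) + 97.2 = 372.6 kN. φR_n = 0.75 × 372.6 = 279.5 kN.
Governing: min(267.4, 388.8, 279.5) = 267.4 kN → bolt shear.

267.4 kN (bolt shear governs)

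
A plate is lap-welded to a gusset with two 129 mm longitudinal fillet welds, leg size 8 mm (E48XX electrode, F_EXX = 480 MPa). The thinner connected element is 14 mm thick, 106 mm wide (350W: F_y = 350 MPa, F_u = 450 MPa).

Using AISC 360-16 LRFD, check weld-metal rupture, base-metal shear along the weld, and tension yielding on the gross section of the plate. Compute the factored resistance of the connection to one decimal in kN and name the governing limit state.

Weld metal: throat = 0.707×8 = 5.656 mm, L = 2×129 = 258 mm. φR_n = 0.75 × 0.6 × 480 × 5.656 × 258 = 315.2 kN.
Base metal shear (14 mm plate): yield φR_n = 1.0×0.6×350×14×258 = 758.5 kN; rupture φR_n = 0.75×0.6×450×14×258 = 731.4 kN; take 731.4 kN (rupture).
Tension yield (gross): A_g = 106×14 = 1484 mm². φR_n = 0.90 × 350 × 1484 = 467.5 kN.
Governing: min(315.2, 731.4, 467.5) = 315.2 kN → weld metal.

315.2 kN (weld metal governs)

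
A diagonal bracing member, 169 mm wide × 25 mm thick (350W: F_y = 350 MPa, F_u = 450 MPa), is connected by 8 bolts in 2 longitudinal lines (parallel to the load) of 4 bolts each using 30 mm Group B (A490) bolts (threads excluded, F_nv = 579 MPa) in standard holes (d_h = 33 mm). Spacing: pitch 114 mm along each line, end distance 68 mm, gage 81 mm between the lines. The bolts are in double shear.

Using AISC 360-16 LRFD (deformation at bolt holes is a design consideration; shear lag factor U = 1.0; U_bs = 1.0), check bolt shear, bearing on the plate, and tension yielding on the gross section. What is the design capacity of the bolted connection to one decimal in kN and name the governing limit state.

Bolt shear: A_b = π(30)²/4 = 706.86 mm². φR_n = 0.75 × 579 × 706.86 × 8 × 2 = 4911.3 kN.
Bearing (25 mm plate, F_u = 450 MPa): end bolts L_c = 68 − 33/2 = 51.5, R_n = min(1.2×51.5×25×450, 2.4×30×25×450) = 695.25 kN/bolt; interior L_c = 114 − 33 = 81, R_n = 810 kN/bolt. φR_n = 0.75 × (2×695.25 + 6×810) = 4687.9 kN.
Tension yield (gross): A_g = 169×25 = 4225 mm². φR_n = 0.90 × 350 × 4225 = 1330.9 kN.
Governing: min(4911.3, 4687.9, 1330.9) = 1330.9 kN → gross-section yield.

1330.9 kN (gross-section yield governs)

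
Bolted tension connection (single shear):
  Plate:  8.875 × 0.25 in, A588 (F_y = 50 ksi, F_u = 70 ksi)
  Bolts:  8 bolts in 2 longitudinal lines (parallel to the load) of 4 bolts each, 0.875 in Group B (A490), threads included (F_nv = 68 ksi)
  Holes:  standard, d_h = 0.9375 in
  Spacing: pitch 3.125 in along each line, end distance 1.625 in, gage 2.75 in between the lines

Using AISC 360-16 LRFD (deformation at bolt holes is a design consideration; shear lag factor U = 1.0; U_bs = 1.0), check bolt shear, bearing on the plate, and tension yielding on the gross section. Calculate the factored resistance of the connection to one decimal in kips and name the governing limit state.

Bolt shear: A_b = π(0.875)²/4 = 0.60132 in². φR_n = 0.75 × 68 × 0.60132 × 8 × 1 = 245.3 kips.
Bearing (0.25 in plate, F_u = 70 ksi): end bolts L_c = 1.625 − 0.9375/2 = 1.15625, R_n = min(1.2×1.15625×0.25×70, 2.4×0.875×0.25×70) = 24.281 kips/bolt; interior L_c = 3.125 − 0.9375 = 2.1875, R_n = 36.75 kips/bolt. φR_n = 0.75 × (2×24.281 + 6×36.75) = 201.8 kips.
Tension yield (gross): A_g = 8.875×0.25 = 2.2188 in². φR_n = 0.90 × 50 × 2.2188 = 99.8 kips.
Governing: min(245.3, 201.8, 99.8) = 99.8 kips → gross-section yield.

99.8 kips (gross-section yield governs)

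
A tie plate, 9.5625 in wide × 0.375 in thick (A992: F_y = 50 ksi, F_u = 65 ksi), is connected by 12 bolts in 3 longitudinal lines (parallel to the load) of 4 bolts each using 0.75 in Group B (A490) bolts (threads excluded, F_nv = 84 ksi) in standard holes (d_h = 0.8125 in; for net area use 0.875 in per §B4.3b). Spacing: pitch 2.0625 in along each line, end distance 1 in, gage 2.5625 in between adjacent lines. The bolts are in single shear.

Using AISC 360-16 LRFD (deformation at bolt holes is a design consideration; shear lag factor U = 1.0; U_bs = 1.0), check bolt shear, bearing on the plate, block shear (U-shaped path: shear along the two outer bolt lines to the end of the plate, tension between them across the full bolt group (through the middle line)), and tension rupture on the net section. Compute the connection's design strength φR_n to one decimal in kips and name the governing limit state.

126.8 kips (net-section rupture governs)

Bolt shear: A_b = π(0.75)²/4 = 0.44179 in². φR_n = 0.75 × 84 × 0.44179 × 12 × 1 = 334.0 kips.
Bearing (0.375 in plate, F_u = 65 ksi): end bolts L_c = 1 − 0.8125/2 = 0.59375, R_n = min(1.2×0.59375×0.375×65, 2.4×0.75×0.375×65) = 17.367 kips/bolt; interior L_c = 2.0625 − 0.8125 = 1.25, R_n = 36.563 kips/bolt. φR_n = 0.75 × (3×17.367 + 9×36.563) = 285.9 kips.
Block shear: shear path 2×[1+3×2.0625] = 2×7.1875 in, A_gv = 5.3906, A_nv = 2×(7.1875 − 3.5×0.875)×0.375 = 3.0938 in²; tension across gage: (5.125 − 2×0.875)×0.375 = 1.2656 in². R_n = min(0.6×65×3.0938, 0.6×50×5.3906) + 1.0×65×1.2656 = min(120.66, 161.72) + 82.264 = 202.92 kips. φR_n = 0.75 × 202.92 = 152.2 kips.
Tension rupture (net): A_n = (9.5625 − 3×0.875)×0.375 = 2.6016 in² (U = 1.0, A_e = A_n). φR_n = 0.75 × 65 × 2.6016 = 126.8 kips.
Governing: min(334.0, 285.9, 152.2, 126.8) = 126.8 kips → net-section rupture.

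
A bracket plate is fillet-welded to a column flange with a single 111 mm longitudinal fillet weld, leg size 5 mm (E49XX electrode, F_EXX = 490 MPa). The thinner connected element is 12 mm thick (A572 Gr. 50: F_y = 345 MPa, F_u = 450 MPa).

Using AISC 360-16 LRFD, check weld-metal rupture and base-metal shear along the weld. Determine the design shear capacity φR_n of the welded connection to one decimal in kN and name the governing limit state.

Weld metal: throat = 0.707×5 = 3.535 mm, L = 111 mm. φR_n = 0.75 × 0.6 × 490 × 3.535 × 111 = 86.5 kN.
Base metal shear (12 mm plate): yield φR_n = 1.0×0.6×345×12×111 = 275.7 kN; rupture φR_n = 0.75×0.6×450×12×111 = 269.7 kN; take 269.7 kN (rupture).
Governing: min(86.5, 269.7) = 86.5 kN → weld metal.

86.5 kN (weld metal governs)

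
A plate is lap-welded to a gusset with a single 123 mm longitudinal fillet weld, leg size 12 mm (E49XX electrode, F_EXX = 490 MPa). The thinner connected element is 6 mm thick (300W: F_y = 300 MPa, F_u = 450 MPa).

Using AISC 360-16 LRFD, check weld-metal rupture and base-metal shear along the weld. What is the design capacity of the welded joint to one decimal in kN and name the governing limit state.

Weld metal: throat = 0.707×12 = 8.484 mm, L = 123 mm. φR_n = 0.75 × 0.6 × 490 × 8.484 × 123 = 230.1 kN.
Base metal shear (6 mm plate): yield φR_n = 1.0×0.6×300×6×123 = 132.8 kN; rupture φR_n = 0.75×0.6×450×6×123 = 149.4 kN; take 132.8 kN (yield).
Governing: min(230.1, 132.8) = 132.8 kN → base-metal shear.

132.8 kN (base-metal shear governs)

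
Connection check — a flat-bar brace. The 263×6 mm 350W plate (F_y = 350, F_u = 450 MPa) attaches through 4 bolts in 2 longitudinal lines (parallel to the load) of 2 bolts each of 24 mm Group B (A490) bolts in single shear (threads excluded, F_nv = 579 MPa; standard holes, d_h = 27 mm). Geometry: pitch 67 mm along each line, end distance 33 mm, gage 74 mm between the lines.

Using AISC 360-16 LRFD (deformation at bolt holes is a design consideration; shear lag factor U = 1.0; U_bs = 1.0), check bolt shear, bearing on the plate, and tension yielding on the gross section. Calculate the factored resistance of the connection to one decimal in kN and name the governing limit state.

Bolt shear: A_b = π(24)²/4 = 452.39 mm². φR_n = 0.75 × 579 × 452.39 × 4 × 1 = 785.8 kN.
Bearing (6 mm plate, F_u = 450 MPa): end bolts L_c = 33 − 27/2 = 19.5, R_n = min(1.2×19.5×6×450, 2.4×24×6×450) = 63.18 kN/bolt; interior L_c = 67 − 27 = 40, R_n = 129.6 kN/bolt. φR_n = 0.75 × (2×63.18 + 2×129.6) = 289.2 kN.
Tension yield (gross): A_g = 263×6 = 1578 mm². φR_n = 0.90 × 350 × 1578 = 497.1 kN.
Governing: min(785.8, 289.2, 497.1) = 289.2 kN → bearing.

289.2 kN (bearing governs)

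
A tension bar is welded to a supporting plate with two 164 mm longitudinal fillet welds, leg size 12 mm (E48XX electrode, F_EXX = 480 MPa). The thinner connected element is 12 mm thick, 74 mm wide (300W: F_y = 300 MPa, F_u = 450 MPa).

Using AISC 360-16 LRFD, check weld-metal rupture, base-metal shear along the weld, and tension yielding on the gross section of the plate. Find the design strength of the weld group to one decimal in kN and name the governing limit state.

Weld metal: throat = 0.707×12 = 8.484 mm, L = 2×164 = 328 mm. φR_n = 0.75 × 0.6 × 480 × 8.484 × 328 = 601.1 kN.
Base metal shear (12 mm plate): yield φR_n = 1.0×0.6×300×12×328 = 708.5 kN; rupture φR_n = 0.75×0.6×450×12×328 = 797.0 kN; take 708.5 kN (yield).
Tension yield (gross): A_g = 74×12 = 888 mm². φR_n = 0.90 × 300 × 888 = 239.8 kN.
Governing: min(601.1, 708.5, 239.8) = 239.8 kN → gross-section yield.

239.8 kN (gross-section yield governs)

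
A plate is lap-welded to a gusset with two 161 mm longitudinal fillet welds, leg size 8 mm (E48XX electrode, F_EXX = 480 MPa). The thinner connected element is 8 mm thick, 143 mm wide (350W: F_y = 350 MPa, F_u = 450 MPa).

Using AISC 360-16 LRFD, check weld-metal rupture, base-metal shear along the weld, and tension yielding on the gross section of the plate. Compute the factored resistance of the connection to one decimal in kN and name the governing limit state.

360.4 kN (gross-section yield governs)

Weld metal: throat = 0.707×8 = 5.656 mm, L = 2×161 = 322 mm. φR_n = 0.75 × 0.6 × 480 × 5.656 × 322 = 393.4 kN.
Base metal shear (8 mm plate): yield φR_n = 1.0×0.6×350×8×322 = 541.0 kN; rupture φR_n = 0.75×0.6×450×8×322 = 521.6 kN; take 521.6 kN (rupture).
Tension yield (gross): A_g = 143×8 = 1144 mm². φR_n = 0.90 × 350 × 1144 = 360.4 kN.
Governing: min(393.4, 521.6, 360.4) = 360.4 kN → gross-section yield.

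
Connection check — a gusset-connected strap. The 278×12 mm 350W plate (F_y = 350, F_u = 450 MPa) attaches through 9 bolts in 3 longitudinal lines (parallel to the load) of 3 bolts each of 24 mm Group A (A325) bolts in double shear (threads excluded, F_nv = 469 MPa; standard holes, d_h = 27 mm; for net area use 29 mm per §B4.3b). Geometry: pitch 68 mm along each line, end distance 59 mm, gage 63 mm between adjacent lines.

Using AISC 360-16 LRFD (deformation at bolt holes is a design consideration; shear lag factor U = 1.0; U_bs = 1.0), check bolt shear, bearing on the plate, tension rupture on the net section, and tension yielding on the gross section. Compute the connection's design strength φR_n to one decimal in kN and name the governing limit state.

Bolt shear: A_b = π(24)²/4 = 452.39 mm². φR_n = 0.75 × 469 × 452.39 × 9 × 2 = 2864.3 kN.
Bearing (12 mm plate, F_u = 450 MPa): end bolts L_c = 59 − 27/2 = 45.5, R_n = min(1.2×45.5×12×450, 2.4×24×12×450) = 294.84 kN/bolt; interior L_c = 68 − 27 = 41, R_n = 265.68 kN/bolt. φR_n = 0.75 × (3×294.84 + 6×265.68) = 1859.0 kN.
Tension rupture (net): A_n = (278 − 3×29)×12 = 2292 mm² (U = 1.0, A_e = A_n). φR_n = 0.75 × 450 × 2292 = 773.6 kN.
Tension yield (gross): A_g = 278×12 = 3336 mm². φR_n = 0.90 × 350 × 3336 = 1050.8 kN.
Governing: min(2864.3, 1859.0, 773.6, 1050.8) = 773.6 kN → net-section rupture.

773.6 kN (net-section rupture governs)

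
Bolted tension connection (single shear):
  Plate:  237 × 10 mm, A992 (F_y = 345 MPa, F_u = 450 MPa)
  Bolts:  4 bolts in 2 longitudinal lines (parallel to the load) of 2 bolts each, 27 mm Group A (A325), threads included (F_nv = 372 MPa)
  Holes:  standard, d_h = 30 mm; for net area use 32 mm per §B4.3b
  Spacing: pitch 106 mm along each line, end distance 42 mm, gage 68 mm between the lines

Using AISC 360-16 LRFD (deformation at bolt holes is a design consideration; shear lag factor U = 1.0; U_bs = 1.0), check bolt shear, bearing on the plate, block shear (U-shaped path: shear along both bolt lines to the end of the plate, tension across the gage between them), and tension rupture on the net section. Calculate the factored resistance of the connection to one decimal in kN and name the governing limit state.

Bolt shear: A_b = π(27)²/4 = 572.56 mm². φR_n = 0.75 × 372 × 572.56 × 4 × 1 = 639.0 kN.
Bearing (10 mm plate, F_u = 450 MPa): end bolts L_c = 42 − 30/2 = 27, R_n = min(1.2×27×10×450, 2.4×27×10×450) = 145.8 kN/bolt; interior L_c = 106 − 30 = 76, R_n = 291.6 kN/bolt. φR_n = 0.75 × (2×145.8 + 2×291.6) = 656.1 kN.
Block shear: shear path 2×[42+1×106] = 2×148 mm, A_gv = 2960, A_nv = 2×(148 − 1.5×32)×10 = 2000 mm²; tension across gage: (68 − 1×32)×10 = 360 mm². R_n = min(0.6×450×2000, 0.6×345×2960) + 1.0×450×360 = min(540, 612.72) + 162 = 702 kN. φR_n = 0.75 × 702 = 526.5 kN.
Tension rupture (net): A_n = (237 − 2×32)×10 = 1730 mm² (U = 1.0, A_e = A_n). φR_n = 0.75 × 450 × 1730 = 583.9 kN.
Governing: min(639.0, 656.1, 526.5, 583.9) = 526.5 kN → block shear.

526.5 kN (block shear governs)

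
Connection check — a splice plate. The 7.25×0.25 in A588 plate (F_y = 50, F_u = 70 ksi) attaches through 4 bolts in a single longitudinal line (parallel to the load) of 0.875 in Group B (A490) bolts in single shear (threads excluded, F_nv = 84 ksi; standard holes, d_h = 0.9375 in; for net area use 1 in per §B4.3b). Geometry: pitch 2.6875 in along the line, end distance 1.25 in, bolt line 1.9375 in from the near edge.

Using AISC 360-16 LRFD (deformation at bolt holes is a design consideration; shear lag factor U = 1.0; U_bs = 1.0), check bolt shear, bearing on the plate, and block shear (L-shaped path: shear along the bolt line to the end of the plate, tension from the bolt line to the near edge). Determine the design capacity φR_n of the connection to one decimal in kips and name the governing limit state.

64.6 kips (block shear governs)

Bolt shear: A_b = π(0.875)²/4 = 0.60132 in². φR_n = 0.75 × 84 × 0.60132 × 4 × 1 = 151.5 kips.
Bearing (0.25 in plate, F_u = 70 ksi): end bolts L_c = 1.25 − 0.9375/2 = 0.78125, R_n = min(1.2×0.78125×0.25×70, 2.4×0.875×0.25×70) = 16.406 kips/bolt; interior L_c = 2.6875 − 0.9375 = 1.75, R_n = 36.75 kips/bolt. φR_n = 0.75 × (1×16.406 + 3×36.75) = 95.0 kips.
Block shear: shear path 1×[1.25+3×2.6875] = 1×9.3125 in, A_gv = 2.3281, A_nv = 1×(9.3125 − 3.5×1)×0.25 = 1.4531 in²; tension to near edge: (1.9375 − 0.5×1)×0.25 = 0.35938 in². R_n = min(0.6×70×1.4531, 0.6×50×2.3281) + 1.0×70×0.35938 = min(61.03, 69.843) + 25.157 = 86.187 kips. φR_n = 0.75 × 86.187 = 64.6 kips.
Governing: min(151.5, 95.0, 64.6) = 64.6 kips → block shear.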